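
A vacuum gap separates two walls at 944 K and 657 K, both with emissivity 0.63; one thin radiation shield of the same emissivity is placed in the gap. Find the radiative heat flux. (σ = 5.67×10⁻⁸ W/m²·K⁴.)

Each of the 2 gaps contributes resistance (2/ε − 1) = 2/0.63 − 1 = 2.175; total = 4.349.
q = σ(T₁⁴ − T₂⁴) / 4.349 = 5.67×10⁻⁸ × 6.08×10^11 / 4.349 = 7920 W/m².

q ≈ 7920 W/m²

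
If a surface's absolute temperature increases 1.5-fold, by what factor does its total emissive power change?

factor ≈ 5.06

P ∝ T⁴, so the power scales as (1.5)⁴ = 5.06.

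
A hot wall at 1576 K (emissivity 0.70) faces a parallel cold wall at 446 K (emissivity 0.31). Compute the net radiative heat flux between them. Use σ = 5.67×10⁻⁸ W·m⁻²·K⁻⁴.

q ≈ 95100 W/m²

For two large parallel gray plates, q = σ(T₁⁴ − T₂⁴) / (1/ε₁ + 1/ε₂ − 1).
1/ε₁ + 1/ε₂ − 1 = 1/0.70 + 1/0.31 − 1 = 3.654.
T₁⁴ − T₂⁴ = 6.17×10^12 − 3.96×10^10 = 6.13×10^12 K⁴.
q = 5.67×10⁻⁸ × 6.13×10^12 / 3.654 = 95100 W/m².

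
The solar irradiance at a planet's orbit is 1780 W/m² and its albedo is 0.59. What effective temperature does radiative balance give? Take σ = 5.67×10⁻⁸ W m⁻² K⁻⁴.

Power absorbed = (1−a)S·πR²; power emitted = 4πR²σT⁴. Equating and cancelling πR²:
T = ((1−a)S / 4σ)^(1/4) = (730 / (4 × 5.67×10⁻⁸))^(1/4) = (3.22×10^9)^(1/4).
T = 238 K.

T ≈ 238 K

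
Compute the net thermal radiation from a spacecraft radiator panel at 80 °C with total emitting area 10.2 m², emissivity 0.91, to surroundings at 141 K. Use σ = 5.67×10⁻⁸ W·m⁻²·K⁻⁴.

Q ≈ 7960 W

Convert: 80 °C = 353 K.
Q = εσA(T⁴ − T_s⁴). T⁴ − T_s⁴ = (353)⁴ − (141)⁴ = 1.55×10^10 − 3.95×10^8 = 1.51×10^10 K⁴.
Q = 0.91 × 5.67×10⁻⁸ × 10.2 × 1.51×10^10 = 7960 W.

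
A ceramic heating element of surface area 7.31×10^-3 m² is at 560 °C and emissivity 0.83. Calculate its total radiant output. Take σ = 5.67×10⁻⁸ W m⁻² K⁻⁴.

P ≈ 166 W

560 °C = 833 K.
P = εσAT⁴ = 0.83 × 5.67×10⁻⁸ × 7.31×10^-3 × (833)⁴ = 0.83 × 5.67×10⁻⁸ × 7.31×10^-3 × 4.81×10^11.
P = 166 W.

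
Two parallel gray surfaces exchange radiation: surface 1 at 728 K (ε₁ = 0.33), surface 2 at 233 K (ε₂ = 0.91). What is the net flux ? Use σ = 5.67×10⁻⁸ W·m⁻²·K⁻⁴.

For two large parallel gray plates, q = σ(T₁⁴ − T₂⁴) / (1/ε₁ + 1/ε₂ − 1).
1/ε₁ + 1/ε₂ − 1 = 1/0.33 + 1/0.91 − 1 = 3.129.
T₁⁴ − T₂⁴ = 2.81×10^11 − 2.95×10^9 = 2.78×10^11 K⁴.
q = 5.67×10⁻⁸ × 2.78×10^11 / 3.129 = 5040 W/m².

q ≈ 5040 W/m²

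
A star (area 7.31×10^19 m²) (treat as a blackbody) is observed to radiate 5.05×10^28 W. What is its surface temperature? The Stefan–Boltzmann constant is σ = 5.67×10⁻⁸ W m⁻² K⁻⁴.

From P = σAT⁴, T = (P / σA)^(1/4) = (5.05×10^28 / (5.67×10⁻⁸ × 7.31×10^19))^(1/4).
T = (1.22×10^16)^(1/4) = 10500 K.

T ≈ 10500 K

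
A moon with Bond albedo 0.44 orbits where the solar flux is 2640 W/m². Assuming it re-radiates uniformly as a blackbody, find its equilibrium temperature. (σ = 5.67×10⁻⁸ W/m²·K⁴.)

T ≈ 284 K

Power absorbed = (1−a)S·πR²; power emitted = 4πR²σT⁴. Equating and cancelling πR²:
T = ((1−a)S / 4σ)^(1/4) = (1480 / (4 × 5.67×10⁻⁸))^(1/4) = (6.52×10^9)^(1/4).
T = 284 K.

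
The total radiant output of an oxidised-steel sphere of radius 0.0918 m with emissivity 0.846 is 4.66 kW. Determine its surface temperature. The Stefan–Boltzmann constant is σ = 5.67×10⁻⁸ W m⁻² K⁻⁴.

A = 4πr² = 4π × (0.0918)² = 0.106 m².
From P = εσAT⁴, T = (P / εσA)^(1/4) = (4660 / (0.846 × 5.67×10⁻⁸ × 0.106))^(1/4).
T = (9.17×10^11)^(1/4) = 979 K.

T ≈ 979 K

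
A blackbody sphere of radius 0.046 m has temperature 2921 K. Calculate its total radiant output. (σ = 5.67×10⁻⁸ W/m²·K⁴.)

P ≈ 1.10×10^5 W

A = 4πr² = 4π × (0.046)² = 0.0266 m².
P = σAT⁴ = 5.67×10⁻⁸ × 0.0266 × (2921)⁴ = 5.67×10⁻⁸ × 0.0266 × 7.28×10^13.
P = 1.10×10^5 W.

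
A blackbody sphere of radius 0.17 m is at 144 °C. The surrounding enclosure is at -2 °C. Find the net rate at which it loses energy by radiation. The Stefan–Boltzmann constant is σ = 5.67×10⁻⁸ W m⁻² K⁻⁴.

A = 4πr² = 4π × (0.17)² = 0.363 m².
Convert: 144 °C = 417 K; -2 °C = 271 K.
Q = σA(T⁴ − T_s⁴). T⁴ − T_s⁴ = (417)⁴ − (271)⁴ = 3.02×10^10 − 5.39×10^9 = 2.48×10^10 K⁴.
Q = 5.67×10⁻⁸ × 0.363 × 2.48×10^10 = 512 W.

Q ≈ 512 W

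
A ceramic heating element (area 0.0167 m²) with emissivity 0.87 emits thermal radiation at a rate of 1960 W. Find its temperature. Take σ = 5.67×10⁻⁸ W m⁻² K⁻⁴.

T ≈ 1240 K

From P = εσAT⁴, T = (P / εσA)^(1/4) = (1960 / (0.87 × 5.67×10⁻⁸ × 0.0167))^(1/4).
T = (2.38×10^12)^(1/4) = 1240 K.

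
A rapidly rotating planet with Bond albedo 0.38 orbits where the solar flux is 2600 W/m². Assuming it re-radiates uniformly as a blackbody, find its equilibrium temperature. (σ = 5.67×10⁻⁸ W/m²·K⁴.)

T ≈ 290 K

Power absorbed = (1−a)S·πR²; power emitted = 4πR²σT⁴. Equating and cancelling πR²:
T = ((1−a)S / 4σ)^(1/4) = (1610 / (4 × 5.67×10⁻⁸))^(1/4) = (7.11×10^9)^(1/4).
T = 290 K.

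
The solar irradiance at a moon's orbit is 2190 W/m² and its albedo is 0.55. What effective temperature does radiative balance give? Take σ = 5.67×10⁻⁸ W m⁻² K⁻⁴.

Power absorbed = (1−a)S·πR²; power emitted = 4πR²σT⁴. Equating and cancelling πR²:
T = ((1−a)S / 4σ)^(1/4) = (985 / (4 × 5.67×10⁻⁸))^(1/4) = (4.35×10^9)^(1/4).
T = 257 K.

T ≈ 257 K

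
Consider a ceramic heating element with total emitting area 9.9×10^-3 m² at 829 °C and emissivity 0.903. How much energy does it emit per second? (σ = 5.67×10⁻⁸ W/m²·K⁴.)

829 °C = 1102 K.
Stefan–Boltzmann: P = εσAT⁴ = 0.903 × 5.67×10⁻⁸ × 9.90×10^-3 × (1102)⁴ = 0.903 × 5.67×10⁻⁸ × 9.90×10^-3 × 1.47×10^12.
P = 748 W.

P ≈ 748 W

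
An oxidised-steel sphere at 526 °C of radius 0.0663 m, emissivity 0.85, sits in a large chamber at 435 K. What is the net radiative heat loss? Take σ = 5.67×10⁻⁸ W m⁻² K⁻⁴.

A = 4πr² = 4π × (0.0663)² = 0.0552 m².
Convert: 526 °C = 799 K.
Q = εσA(T⁴ − T_s⁴). T⁴ − T_s⁴ = (799)⁴ − (435)⁴ = 4.08×10^11 − 3.58×10^10 = 3.72×10^11 K⁴.
Q = 0.85 × 5.67×10⁻⁸ × 0.0552 × 3.72×10^11 = 990 W.

Q ≈ 990 W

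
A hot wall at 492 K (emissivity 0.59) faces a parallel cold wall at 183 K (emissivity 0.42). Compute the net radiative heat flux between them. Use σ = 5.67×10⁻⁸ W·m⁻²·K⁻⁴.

For two large parallel gray plates, q = σ(T₁⁴ − T₂⁴) / (1/ε₁ + 1/ε₂ − 1).
1/ε₁ + 1/ε₂ − 1 = 1/0.59 + 1/0.42 − 1 = 3.076.
T₁⁴ − T₂⁴ = 5.86×10^10 − 1.12×10^9 = 5.75×10^10 K⁴.
q = 5.67×10⁻⁸ × 5.75×10^10 / 3.076 = 1060 W/m².

q ≈ 1060 W/m²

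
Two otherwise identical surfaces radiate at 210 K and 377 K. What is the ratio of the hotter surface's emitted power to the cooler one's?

P ∝ T⁴, so the ratio is (377/210)⁴ = (1.795)⁴ = 10.4.

ratio ≈ 10.4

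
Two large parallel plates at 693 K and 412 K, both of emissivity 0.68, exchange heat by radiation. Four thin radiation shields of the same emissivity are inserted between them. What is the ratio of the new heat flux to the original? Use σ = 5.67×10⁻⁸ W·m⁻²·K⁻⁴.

ratio ≈ 0.200

With N identical shields there are N+1 = 5 gaps in series, each with the same radiative resistance, so the flux falls to 1/(N+1) of its unshielded value.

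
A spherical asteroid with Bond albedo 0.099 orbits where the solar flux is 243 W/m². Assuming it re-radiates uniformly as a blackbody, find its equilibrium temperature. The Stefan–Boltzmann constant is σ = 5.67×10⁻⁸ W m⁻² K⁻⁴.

T ≈ 176 K

Power absorbed = (1−a)S·πR²; power emitted = 4πR²σT⁴. Equating and cancelling πR²:
T = ((1−a)S / 4σ)^(1/4) = (219 / (4 × 5.67×10⁻⁸))^(1/4) = (9.65×10^8)^(1/4).
T = 176 K.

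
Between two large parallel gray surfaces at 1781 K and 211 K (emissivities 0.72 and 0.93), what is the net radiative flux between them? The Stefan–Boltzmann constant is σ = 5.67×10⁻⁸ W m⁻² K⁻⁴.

q ≈ 3.90×10^5 W/m²

For two large parallel gray plates, q = σ(T₁⁴ − T₂⁴) / (1/ε₁ + 1/ε₂ − 1).
1/ε₁ + 1/ε₂ − 1 = 1/0.72 + 1/0.93 − 1 = 1.464.
T₁⁴ − T₂⁴ = 1.01×10^13 − 1.98×10^9 = 1.01×10^13 K⁴.
q = 5.67×10⁻⁸ × 1.01×10^13 / 1.464 = 3.90×10^5 W/m².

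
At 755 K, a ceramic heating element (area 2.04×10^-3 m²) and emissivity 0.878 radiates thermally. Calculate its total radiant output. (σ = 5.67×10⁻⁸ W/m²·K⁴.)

Stefan–Boltzmann: P = εσAT⁴ = 0.878 × 5.67×10⁻⁸ × 2.04×10^-3 × (755)⁴ = 0.878 × 5.67×10⁻⁸ × 2.04×10^-3 × 3.25×10^11.
P = 33.0 W.

P ≈ 33.0 W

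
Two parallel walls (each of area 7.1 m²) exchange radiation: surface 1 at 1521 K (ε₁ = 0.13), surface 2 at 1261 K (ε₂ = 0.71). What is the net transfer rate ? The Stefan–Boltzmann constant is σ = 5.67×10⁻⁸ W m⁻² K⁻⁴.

Q ≈ 1.40×10^5 W

For two large parallel gray plates, q = σ(T₁⁴ − T₂⁴) / (1/ε₁ + 1/ε₂ − 1).
1/ε₁ + 1/ε₂ − 1 = 1/0.13 + 1/0.71 − 1 = 8.101.
T₁⁴ − T₂⁴ = 5.35×10^12 − 2.53×10^12 = 2.82×10^12 K⁴.
q = 5.67×10⁻⁸ × 2.82×10^12 / 8.101 = 19800 W/m².
Q = q·A = 19800 × 7.1 = 1.40×10^5 W.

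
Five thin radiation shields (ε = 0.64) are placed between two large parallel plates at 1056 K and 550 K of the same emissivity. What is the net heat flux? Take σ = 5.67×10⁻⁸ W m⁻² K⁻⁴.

q ≈ 5120 W/m²

Each of the 6 gaps contributes resistance (2/ε − 1) = 2/0.64 − 1 = 2.125; total = 12.75.
q = σ(T₁⁴ − T₂⁴) / 12.75 = 5.67×10⁻⁸ × 1.15×10^12 / 12.75 = 5120 W/m².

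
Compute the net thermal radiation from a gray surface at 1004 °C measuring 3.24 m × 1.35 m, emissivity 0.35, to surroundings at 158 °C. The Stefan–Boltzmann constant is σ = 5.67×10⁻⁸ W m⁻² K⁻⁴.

Q ≈ 2.28×10^5 W

A = 3.24 × 1.35 = 4.37 m².
Convert: 1004 °C = 1277 K; 158 °C = 431 K.
Q = εσA(T⁴ − T_s⁴). T⁴ − T_s⁴ = (1277)⁴ − (431)⁴ = 2.66×10^12 − 3.45×10^10 = 2.62×10^12 K⁴.
Q = 0.35 × 5.67×10⁻⁸ × 4.37 × 2.62×10^12 = 2.28×10^5 W.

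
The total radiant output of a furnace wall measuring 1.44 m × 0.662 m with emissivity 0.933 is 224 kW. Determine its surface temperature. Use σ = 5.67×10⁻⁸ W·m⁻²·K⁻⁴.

T ≈ 1450 K

A = 1.44 × 0.662 = 0.953 m².
From P = εσAT⁴, T = (P / εσA)^(1/4) = (2.24×10^5 / (0.933 × 5.67×10⁻⁸ × 0.953))^(1/4).
T = (4.44×10^12)^(1/4) = 1450 K.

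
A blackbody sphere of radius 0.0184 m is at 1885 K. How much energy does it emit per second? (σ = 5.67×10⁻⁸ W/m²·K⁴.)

A = 4πr² = 4π × (0.0184)² = 4.25×10^-3 m².
P = σAT⁴ = 5.67×10⁻⁸ × 4.25×10^-3 × (1885)⁴ = 5.67×10⁻⁸ × 4.25×10^-3 × 1.26×10^13.
P = 3050 W.

P ≈ 3050 W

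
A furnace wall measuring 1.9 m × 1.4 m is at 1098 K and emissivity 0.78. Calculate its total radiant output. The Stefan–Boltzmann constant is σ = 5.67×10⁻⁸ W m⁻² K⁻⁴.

P ≈ 1.71×10^5 W

A = 1.9 × 1.4 = 2.66 m².
Stefan–Boltzmann: P = εσAT⁴ = 0.78 × 5.67×10⁻⁸ × 2.66 × (1098)⁴ = 0.78 × 5.67×10⁻⁸ × 2.66 × 1.45×10^12.
P = 1.71×10^5 W.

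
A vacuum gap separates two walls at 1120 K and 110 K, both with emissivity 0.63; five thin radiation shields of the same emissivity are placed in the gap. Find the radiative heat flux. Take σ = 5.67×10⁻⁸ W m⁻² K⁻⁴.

Each of the 6 gaps contributes resistance (2/ε − 1) = 2/0.63 − 1 = 2.175; total = 13.05.
q = σ(T₁⁴ − T₂⁴) / 13.05 = 5.67×10⁻⁸ × 1.57×10^12 / 13.05 = 6840 W/m².

q ≈ 6840 W/m²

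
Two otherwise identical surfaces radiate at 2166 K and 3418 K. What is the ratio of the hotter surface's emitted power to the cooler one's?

P ∝ T⁴, so the ratio is (3418/2166)⁴ = (1.578)⁴ = 6.20.

ratio ≈ 6.20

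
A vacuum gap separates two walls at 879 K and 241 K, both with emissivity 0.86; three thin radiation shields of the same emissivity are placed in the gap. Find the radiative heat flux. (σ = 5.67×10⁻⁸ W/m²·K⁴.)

Each of the 4 gaps contributes resistance (2/ε − 1) = 2/0.86 − 1 = 1.326; total = 5.302.
q = σ(T₁⁴ − T₂⁴) / 5.302 = 5.67×10⁻⁸ × 5.94×10^11 / 5.302 = 6350 W/m².

q ≈ 6350 W/m²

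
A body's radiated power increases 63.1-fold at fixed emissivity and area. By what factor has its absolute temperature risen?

P ∝ T⁴ ⇒ T ∝ P^(1/4), so T scales by (63.1)^(1/4) = 2.82.

factor ≈ 2.82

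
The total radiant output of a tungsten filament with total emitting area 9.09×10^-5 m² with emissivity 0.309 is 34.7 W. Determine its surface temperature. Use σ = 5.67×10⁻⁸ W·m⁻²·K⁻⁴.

T ≈ 2160 K

From P = εσAT⁴, T = (P / εσA)^(1/4) = (34.7 / (0.309 × 5.67×10⁻⁸ × 9.09×10^-5))^(1/4).
T = (2.18×10^13)^(1/4) = 2160 K.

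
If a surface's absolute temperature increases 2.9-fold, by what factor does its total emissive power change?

factor ≈ 70.7

P ∝ T⁴, so the power scales as (2.9)⁴ = 70.7.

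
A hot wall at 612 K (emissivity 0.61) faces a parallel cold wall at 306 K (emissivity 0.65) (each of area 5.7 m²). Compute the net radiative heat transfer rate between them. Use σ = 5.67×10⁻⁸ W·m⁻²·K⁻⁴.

For two large parallel gray plates, q = σ(T₁⁴ − T₂⁴) / (1/ε₁ + 1/ε₂ − 1).
1/ε₁ + 1/ε₂ − 1 = 1/0.61 + 1/0.65 − 1 = 2.178.
T₁⁴ − T₂⁴ = 1.40×10^11 − 8.77×10^9 = 1.32×10^11 K⁴.
q = 5.67×10⁻⁸ × 1.32×10^11 / 2.178 = 3420 W/m².
Q = q·A = 3420 × 5.7 = 19500 W.

Q ≈ 19500 W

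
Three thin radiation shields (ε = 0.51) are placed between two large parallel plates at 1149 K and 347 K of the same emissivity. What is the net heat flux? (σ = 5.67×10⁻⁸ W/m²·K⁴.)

q ≈ 8390 W/m²

Each of the 4 gaps contributes resistance (2/ε − 1) = 2/0.51 − 1 = 2.922; total = 11.69.
q = σ(T₁⁴ − T₂⁴) / 11.69 = 5.67×10⁻⁸ × 1.73×10^12 / 11.69 = 8390 W/m².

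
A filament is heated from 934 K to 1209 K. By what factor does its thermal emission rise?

ratio ≈ 2.81

P ∝ T⁴, so the ratio is (1209/934)⁴ = (1.294)⁴ = 2.81.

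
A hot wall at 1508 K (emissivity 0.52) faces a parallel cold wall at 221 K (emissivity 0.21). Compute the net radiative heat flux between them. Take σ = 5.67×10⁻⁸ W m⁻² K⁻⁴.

q ≈ 51600 W/m²

For two large parallel gray plates, q = σ(T₁⁴ − T₂⁴) / (1/ε₁ + 1/ε₂ − 1).
1/ε₁ + 1/ε₂ − 1 = 1/0.52 + 1/0.21 − 1 = 5.685.
T₁⁴ − T₂⁴ = 5.17×10^12 − 2.39×10^9 = 5.17×10^12 K⁴.
q = 5.67×10⁻⁸ × 5.17×10^12 / 5.685 = 51600 W/m².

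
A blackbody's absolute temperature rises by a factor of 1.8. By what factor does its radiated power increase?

factor ≈ 10.5

P ∝ T⁴, so the power scales as (1.8)⁴ = 10.5.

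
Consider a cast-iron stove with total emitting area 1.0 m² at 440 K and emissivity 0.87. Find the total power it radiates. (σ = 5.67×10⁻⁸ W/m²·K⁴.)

Stefan–Boltzmann: P = εσAT⁴ = 0.87 × 5.67×10⁻⁸ × 1.00 × (440)⁴ = 0.87 × 5.67×10⁻⁸ × 1.00 × 3.75×10^10.
P = 1850 W.

P ≈ 1850 W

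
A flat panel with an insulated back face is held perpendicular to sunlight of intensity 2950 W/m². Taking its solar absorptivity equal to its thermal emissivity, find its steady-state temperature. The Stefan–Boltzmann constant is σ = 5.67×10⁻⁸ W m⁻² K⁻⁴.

Absorbed flux αS = emitted flux εσT⁴ (one radiating face); with α = ε, T = (S/σ)^(1/4).
T = (2950 / 5.67×10⁻⁸)^(1/4) = (5.20×10^10)^(1/4).
T = 478 K.

T ≈ 478 K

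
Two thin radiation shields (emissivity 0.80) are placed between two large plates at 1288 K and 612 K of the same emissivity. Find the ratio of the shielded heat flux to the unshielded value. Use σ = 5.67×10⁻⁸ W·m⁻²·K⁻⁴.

ratio ≈ 0.333

With N identical shields there are N+1 = 3 gaps in series, each with the same radiative resistance, so the flux falls to 1/(N+1) of its unshielded value.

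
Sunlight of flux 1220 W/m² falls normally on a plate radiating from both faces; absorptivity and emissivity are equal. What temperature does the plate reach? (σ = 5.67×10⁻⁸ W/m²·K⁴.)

Absorbed flux αS = emitted flux 2εσT⁴ per unit area; with α = ε this gives T = (S/2σ)^(1/4).
T = (1220 / (2 × 5.67×10⁻⁸))^(1/4) = (1.08×10^10)^(1/4).
T = 322 K.

T ≈ 322 K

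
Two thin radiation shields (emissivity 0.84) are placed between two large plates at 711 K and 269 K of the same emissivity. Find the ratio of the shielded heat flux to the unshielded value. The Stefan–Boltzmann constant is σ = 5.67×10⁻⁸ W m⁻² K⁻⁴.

ratio ≈ 0.333

With N identical shields there are N+1 = 3 gaps in series, each with the same radiative resistance, so the flux falls to 1/(N+1) of its unshielded value.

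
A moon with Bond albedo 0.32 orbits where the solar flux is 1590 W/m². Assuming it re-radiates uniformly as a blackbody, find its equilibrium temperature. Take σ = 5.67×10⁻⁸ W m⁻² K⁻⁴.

Power absorbed = (1−a)S·πR²; power emitted = 4πR²σT⁴. Equating and cancelling πR²:
T = ((1−a)S / 4σ)^(1/4) = (1080 / (4 × 5.67×10⁻⁸))^(1/4) = (4.77×10^9)^(1/4).
T = 263 K.

T ≈ 263 K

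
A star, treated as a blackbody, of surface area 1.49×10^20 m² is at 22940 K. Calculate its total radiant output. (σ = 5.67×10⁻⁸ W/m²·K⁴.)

P ≈ 2.34×10^30 W

P = σAT⁴ = 5.67×10⁻⁸ × 1.49×10^20 × (22940)⁴ = 5.67×10⁻⁸ × 1.49×10^20 × 2.77×10^17.
P = 2.34×10^30 W.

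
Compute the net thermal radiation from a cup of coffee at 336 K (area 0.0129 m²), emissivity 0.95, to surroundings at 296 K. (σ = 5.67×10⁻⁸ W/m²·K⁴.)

Q ≈ 3.52 W

Q = εσA(T⁴ − T_s⁴). T⁴ − T_s⁴ = (336)⁴ − (296)⁴ = 1.27×10^10 − 7.68×10^9 = 5.07×10^9 K⁴.
Q = 0.95 × 5.67×10⁻⁸ × 0.0129 × 5.07×10^9 = 3.52 W.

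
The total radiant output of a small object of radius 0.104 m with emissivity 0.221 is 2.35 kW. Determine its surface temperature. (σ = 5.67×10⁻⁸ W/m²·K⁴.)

T ≈ 1080 K

A = 4πr² = 4π × (0.104)² = 0.136 m².
From P = εσAT⁴, T = (P / εσA)^(1/4) = (2350 / (0.221 × 5.67×10⁻⁸ × 0.136))^(1/4).
T = (1.38×10^12)^(1/4) = 1080 K.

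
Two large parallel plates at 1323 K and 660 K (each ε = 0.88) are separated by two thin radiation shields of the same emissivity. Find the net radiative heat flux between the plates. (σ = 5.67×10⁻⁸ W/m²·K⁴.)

Each of the 3 gaps contributes resistance (2/ε − 1) = 2/0.88 − 1 = 1.273; total = 3.818.
q = σ(T₁⁴ − T₂⁴) / 3.818 = 5.67×10⁻⁸ × 2.87×10^12 / 3.818 = 42700 W/m².

q ≈ 42700 W/m²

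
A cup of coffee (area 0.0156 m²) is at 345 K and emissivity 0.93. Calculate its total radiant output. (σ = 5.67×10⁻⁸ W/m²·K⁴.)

P ≈ 11.7 W

Stefan–Boltzmann: P = εσAT⁴ = 0.93 × 5.67×10⁻⁸ × 0.0156 × (345)⁴ = 0.93 × 5.67×10⁻⁸ × 0.0156 × 1.42×10^10.
P = 11.7 W.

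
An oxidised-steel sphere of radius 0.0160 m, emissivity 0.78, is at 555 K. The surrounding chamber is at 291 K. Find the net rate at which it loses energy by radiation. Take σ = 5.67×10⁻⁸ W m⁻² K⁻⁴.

A = 4πr² = 4π × (0.0160)² = 3.22×10^-3 m².
Q = εσA(T⁴ − T_s⁴). T⁴ − T_s⁴ = (555)⁴ − (291)⁴ = 9.49×10^10 − 7.17×10^9 = 8.77×10^10 K⁴.
Q = 0.78 × 5.67×10⁻⁸ × 3.22×10^-3 × 8.77×10^10 = 12.5 W.

Q ≈ 12.5 W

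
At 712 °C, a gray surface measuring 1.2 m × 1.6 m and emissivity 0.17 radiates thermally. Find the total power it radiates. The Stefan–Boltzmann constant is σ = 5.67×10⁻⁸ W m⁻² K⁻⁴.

A = 1.2 × 1.6 = 1.92 m².
712 °C = 985 K.
P = εσAT⁴ = 0.17 × 5.67×10⁻⁸ × 1.92 × (985)⁴ = 0.17 × 5.67×10⁻⁸ × 1.92 × 9.41×10^11.
P = 17400 W.

P ≈ 17400 W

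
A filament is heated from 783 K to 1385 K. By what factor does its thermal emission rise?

ratio ≈ 9.79

P ∝ T⁴, so the ratio is (1385/783)⁴ = (1.769)⁴ = 9.79.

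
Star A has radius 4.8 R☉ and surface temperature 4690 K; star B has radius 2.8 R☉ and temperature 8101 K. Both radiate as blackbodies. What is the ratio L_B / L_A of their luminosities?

L = 4πR²σT⁴ ∝ R²T⁴, so L_B/L_A = (2.8/4.8)² × (8101/4690)⁴ = 0.340 × 8.90 = 3.03.

L_B/L_A ≈ 3.03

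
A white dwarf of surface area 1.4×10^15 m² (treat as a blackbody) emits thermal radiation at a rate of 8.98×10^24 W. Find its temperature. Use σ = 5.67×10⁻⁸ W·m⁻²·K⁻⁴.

From P = σAT⁴, T = (P / σA)^(1/4) = (8.98×10^24 / (5.67×10⁻⁸ × 1.40×10^15))^(1/4).
T = (1.13×10^17)^(1/4) = 18300 K.

T ≈ 18300 K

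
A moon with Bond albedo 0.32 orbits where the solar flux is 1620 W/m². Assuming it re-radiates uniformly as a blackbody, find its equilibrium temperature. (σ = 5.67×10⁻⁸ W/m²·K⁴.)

T ≈ 264 K

Power absorbed = (1−a)S·πR²; power emitted = 4πR²σT⁴. Equating and cancelling πR²:
T = ((1−a)S / 4σ)^(1/4) = (1100 / (4 × 5.67×10⁻⁸))^(1/4) = (4.86×10^9)^(1/4).
T = 264 K.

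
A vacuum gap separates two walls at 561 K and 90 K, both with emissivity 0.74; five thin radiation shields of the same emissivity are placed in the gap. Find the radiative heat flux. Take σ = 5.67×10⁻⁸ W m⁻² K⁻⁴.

q ≈ 549 W/m²

Each of the 6 gaps contributes resistance (2/ε − 1) = 2/0.74 − 1 = 1.703; total = 10.22.
q = σ(T₁⁴ − T₂⁴) / 10.22 = 5.67×10⁻⁸ × 9.90×10^10 / 10.22 = 549 W/m².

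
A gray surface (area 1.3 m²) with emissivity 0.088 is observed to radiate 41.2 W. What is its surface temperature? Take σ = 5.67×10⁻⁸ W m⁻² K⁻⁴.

From P = εσAT⁴, T = (P / εσA)^(1/4) = (41.2 / (0.088 × 5.67×10⁻⁸ × 1.30))^(1/4).
T = (6.35×10^9)^(1/4) = 282 K.

T ≈ 282 K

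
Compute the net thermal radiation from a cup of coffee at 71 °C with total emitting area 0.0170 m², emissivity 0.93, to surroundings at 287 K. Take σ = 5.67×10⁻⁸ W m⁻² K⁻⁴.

Q ≈ 6.47 W

Convert: 71 °C = 344 K.
Q = εσA(T⁴ − T_s⁴). T⁴ − T_s⁴ = (344)⁴ − (287)⁴ = 1.40×10^10 − 6.78×10^9 = 7.22×10^9 K⁴.
Q = 0.93 × 5.67×10⁻⁸ × 0.0170 × 7.22×10^9 = 6.47 W.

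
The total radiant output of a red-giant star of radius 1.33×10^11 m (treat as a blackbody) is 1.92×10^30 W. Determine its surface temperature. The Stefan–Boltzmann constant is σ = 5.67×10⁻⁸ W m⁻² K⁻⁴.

T ≈ 3510 K

A = 4πr² = 4π × (1.33×10^11)² = 2.22×10^23 m².
From P = σAT⁴, T = (P / σA)^(1/4) = (1.92×10^30 / (5.67×10⁻⁸ × 2.22×10^23))^(1/4).
T = (1.52×10^14)^(1/4) = 3510 K.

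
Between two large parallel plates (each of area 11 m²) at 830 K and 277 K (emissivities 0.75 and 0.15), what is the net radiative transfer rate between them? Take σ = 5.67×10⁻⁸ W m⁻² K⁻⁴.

For two large parallel gray plates, q = σ(T₁⁴ − T₂⁴) / (1/ε₁ + 1/ε₂ − 1).
1/ε₁ + 1/ε₂ − 1 = 1/0.75 + 1/0.15 − 1 = 7.000.
T₁⁴ − T₂⁴ = 4.75×10^11 − 5.89×10^9 = 4.69×10^11 K⁴.
q = 5.67×10⁻⁸ × 4.69×10^11 / 7.000 = 3800 W/m².
Q = q·A = 3800 × 11 = 41800 W.

Q ≈ 41800 W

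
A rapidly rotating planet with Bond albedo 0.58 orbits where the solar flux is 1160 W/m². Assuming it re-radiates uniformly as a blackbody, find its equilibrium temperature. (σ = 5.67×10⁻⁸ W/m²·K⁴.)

T ≈ 215 K

Power absorbed = (1−a)S·πR²; power emitted = 4πR²σT⁴. Equating and cancelling πR²:
T = ((1−a)S / 4σ)^(1/4) = (487 / (4 × 5.67×10⁻⁸))^(1/4) = (2.15×10^9)^(1/4).
T = 215 K.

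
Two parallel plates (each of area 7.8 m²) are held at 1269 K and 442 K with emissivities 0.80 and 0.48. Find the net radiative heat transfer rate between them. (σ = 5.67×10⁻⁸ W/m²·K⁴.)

Q ≈ 4.84×10^5 W

For two large parallel gray plates, q = σ(T₁⁴ − T₂⁴) / (1/ε₁ + 1/ε₂ − 1).
1/ε₁ + 1/ε₂ − 1 = 1/0.80 + 1/0.48 − 1 = 2.333.
T₁⁴ − T₂⁴ = 2.59×10^12 − 3.82×10^10 = 2.56×10^12 K⁴.
q = 5.67×10⁻⁸ × 2.56×10^12 / 2.333 = 62100 W/m².
Q = q·A = 62100 × 7.8 = 4.84×10^5 W.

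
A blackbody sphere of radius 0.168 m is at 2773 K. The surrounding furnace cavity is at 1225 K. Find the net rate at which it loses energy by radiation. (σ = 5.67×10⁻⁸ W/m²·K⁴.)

A = 4πr² = 4π × (0.168)² = 0.355 m².
Q = σA(T⁴ − T_s⁴). T⁴ − T_s⁴ = (2773)⁴ − (1225)⁴ = 5.91×10^13 − 2.25×10^12 = 5.69×10^13 K⁴.
Q = 5.67×10⁻⁸ × 0.355 × 5.69×10^13 = 1.14×10^6 W.

Q ≈ 1.14×10^6 W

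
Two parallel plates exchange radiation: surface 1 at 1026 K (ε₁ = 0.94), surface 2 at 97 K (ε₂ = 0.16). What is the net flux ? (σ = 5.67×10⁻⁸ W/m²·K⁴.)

For two large parallel gray plates, q = σ(T₁⁴ − T₂⁴) / (1/ε₁ + 1/ε₂ − 1).
1/ε₁ + 1/ε₂ − 1 = 1/0.94 + 1/0.16 − 1 = 6.314.
T₁⁴ − T₂⁴ = 1.11×10^12 − 8.85×10^7 = 1.11×10^12 K⁴.
q = 5.67×10⁻⁸ × 1.11×10^12 / 6.314 = 9950 W/m².

q ≈ 9950 W/m²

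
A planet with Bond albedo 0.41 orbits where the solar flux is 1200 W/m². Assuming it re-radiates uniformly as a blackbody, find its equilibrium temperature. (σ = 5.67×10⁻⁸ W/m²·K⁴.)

T ≈ 236 K

Power absorbed = (1−a)S·πR²; power emitted = 4πR²σT⁴. Equating and cancelling πR²:
T = ((1−a)S / 4σ)^(1/4) = (708 / (4 × 5.67×10⁻⁸))^(1/4) = (3.12×10^9)^(1/4).
T = 236 K.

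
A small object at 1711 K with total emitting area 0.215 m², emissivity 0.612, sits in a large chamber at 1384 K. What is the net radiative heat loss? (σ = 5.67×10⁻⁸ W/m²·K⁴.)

Q ≈ 36600 W

Q = εσA(T⁴ − T_s⁴). T⁴ − T_s⁴ = (1711)⁴ − (1384)⁴ = 8.57×10^12 − 3.67×10^12 = 4.90×10^12 K⁴.
Q = 0.612 × 5.67×10⁻⁸ × 0.215 × 4.90×10^12 = 36600 W.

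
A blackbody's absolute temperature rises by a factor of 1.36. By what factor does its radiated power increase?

factor ≈ 3.42

P ∝ T⁴, so the power scales as (1.36)⁴ = 3.42.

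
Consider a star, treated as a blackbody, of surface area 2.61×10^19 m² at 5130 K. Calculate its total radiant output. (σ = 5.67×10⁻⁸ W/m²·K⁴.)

P = σAT⁴ = 5.67×10⁻⁸ × 2.61×10^19 × (5130)⁴ = 5.67×10⁻⁸ × 2.61×10^19 × 6.93×10^14.
P = 1.02×10^27 W.

P ≈ 1.02×10^27 W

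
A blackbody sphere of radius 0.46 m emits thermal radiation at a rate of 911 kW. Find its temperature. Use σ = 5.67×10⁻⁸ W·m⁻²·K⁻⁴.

A = 4πr² = 4π × (0.46)² = 2.66 m².
From P = σAT⁴, T = (P / σA)^(1/4) = (9.11×10^5 / (5.67×10⁻⁸ × 2.66))^(1/4).
T = (6.04×10^12)^(1/4) = 1570 K.

T ≈ 1570 K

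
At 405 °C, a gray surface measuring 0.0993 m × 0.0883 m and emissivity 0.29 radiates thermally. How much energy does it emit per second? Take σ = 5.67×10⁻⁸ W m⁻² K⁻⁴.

A = 0.0993 × 0.0883 = 8.77×10^-3 m².
405 °C = 678 K.
Stefan–Boltzmann: P = εσAT⁴ = 0.29 × 5.67×10⁻⁸ × 8.77×10^-3 × (678)⁴ = 0.29 × 5.67×10⁻⁸ × 8.77×10^-3 × 2.11×10^11.
P = 30.5 W.

P ≈ 30.5 W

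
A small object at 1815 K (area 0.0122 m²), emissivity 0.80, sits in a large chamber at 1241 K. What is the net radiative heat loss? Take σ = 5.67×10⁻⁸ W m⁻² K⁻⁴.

Q = εσA(T⁴ − T_s⁴). T⁴ − T_s⁴ = (1815)⁴ − (1241)⁴ = 1.09×10^13 − 2.37×10^12 = 8.48×10^12 K⁴.
Q = 0.80 × 5.67×10⁻⁸ × 0.0122 × 8.48×10^12 = 4690 W.

Q ≈ 4690 W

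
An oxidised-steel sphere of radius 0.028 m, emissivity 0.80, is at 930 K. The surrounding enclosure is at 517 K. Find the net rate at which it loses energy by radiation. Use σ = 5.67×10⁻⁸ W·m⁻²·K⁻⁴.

Q ≈ 302 W

A = 4πr² = 4π × (0.028)² = 9.85×10^-3 m².
Q = εσA(T⁴ − T_s⁴). T⁴ − T_s⁴ = (930)⁴ − (517)⁴ = 7.48×10^11 − 7.14×10^10 = 6.77×10^11 K⁴.
Q = 0.80 × 5.67×10⁻⁸ × 9.85×10^-3 × 6.77×10^11 = 302 W.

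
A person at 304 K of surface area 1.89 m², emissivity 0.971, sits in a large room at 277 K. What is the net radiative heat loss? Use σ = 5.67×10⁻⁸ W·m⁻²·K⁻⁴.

Q ≈ 276 W

Q = εσA(T⁴ − T_s⁴). T⁴ − T_s⁴ = (304)⁴ − (277)⁴ = 8.54×10^9 − 5.89×10^9 = 2.65×10^9 K⁴.
Q = 0.971 × 5.67×10⁻⁸ × 1.89 × 2.65×10^9 = 276 W.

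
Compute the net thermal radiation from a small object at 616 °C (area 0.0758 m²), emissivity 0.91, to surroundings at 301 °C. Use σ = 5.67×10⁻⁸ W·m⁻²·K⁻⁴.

Convert: 616 °C = 889 K; 301 °C = 574 K.
Q = εσA(T⁴ − T_s⁴). T⁴ − T_s⁴ = (889)⁴ − (574)⁴ = 6.25×10^11 − 1.09×10^11 = 5.16×10^11 K⁴.
Q = 0.91 × 5.67×10⁻⁸ × 0.0758 × 5.16×10^11 = 2020 W.

Q ≈ 2020 W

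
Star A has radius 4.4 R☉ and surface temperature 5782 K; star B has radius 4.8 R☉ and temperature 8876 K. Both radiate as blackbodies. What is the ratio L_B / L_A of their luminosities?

L_B/L_A ≈ 6.61

L = 4πR²σT⁴ ∝ R²T⁴, so L_B/L_A = (4.8/4.4)² × (8876/5782)⁴ = 1.19 × 5.55 = 6.61.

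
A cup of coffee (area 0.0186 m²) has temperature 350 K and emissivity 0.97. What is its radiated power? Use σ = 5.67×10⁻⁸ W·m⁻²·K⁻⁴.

P ≈ 15.4 W

P = εσAT⁴ = 0.97 × 5.67×10⁻⁸ × 0.0186 × (350)⁴ = 0.97 × 5.67×10⁻⁸ × 0.0186 × 1.50×10^10.
P = 15.4 W.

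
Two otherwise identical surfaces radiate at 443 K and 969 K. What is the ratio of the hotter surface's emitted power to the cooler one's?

P ∝ T⁴, so the ratio is (969/443)⁴ = (2.187)⁴ = 22.9.

ratio ≈ 22.9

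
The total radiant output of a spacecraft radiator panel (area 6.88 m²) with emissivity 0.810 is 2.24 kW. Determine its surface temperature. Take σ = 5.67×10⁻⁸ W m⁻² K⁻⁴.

T ≈ 290 K

From P = εσAT⁴, T = (P / εσA)^(1/4) = (2240 / (0.810 × 5.67×10⁻⁸ × 6.88))^(1/4).
T = (7.09×10^9)^(1/4) = 290 K.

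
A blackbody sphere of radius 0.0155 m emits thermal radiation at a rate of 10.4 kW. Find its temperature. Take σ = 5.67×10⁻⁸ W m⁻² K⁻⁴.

A = 4πr² = 4π × (0.0155)² = 3.02×10^-3 m².
From P = σAT⁴, T = (P / σA)^(1/4) = (10400 / (5.67×10⁻⁸ × 3.02×10^-3))^(1/4).
T = (6.08×10^13)^(1/4) = 2790 K.

T ≈ 2790 K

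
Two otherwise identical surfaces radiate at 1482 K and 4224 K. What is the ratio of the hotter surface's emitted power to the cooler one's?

P ∝ T⁴, so the ratio is (4224/1482)⁴ = (2.850)⁴ = 66.0.

ratio ≈ 66.0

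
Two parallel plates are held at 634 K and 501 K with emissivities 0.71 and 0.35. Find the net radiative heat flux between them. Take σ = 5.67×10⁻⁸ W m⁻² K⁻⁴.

q ≈ 1710 W/m²

For two large parallel gray plates, q = σ(T₁⁴ − T₂⁴) / (1/ε₁ + 1/ε₂ − 1).
1/ε₁ + 1/ε₂ − 1 = 1/0.71 + 1/0.35 − 1 = 3.266.
T₁⁴ − T₂⁴ = 1.62×10^11 − 6.30×10^10 = 9.86×10^10 K⁴.
q = 5.67×10⁻⁸ × 9.86×10^10 / 3.266 = 1710 W/m².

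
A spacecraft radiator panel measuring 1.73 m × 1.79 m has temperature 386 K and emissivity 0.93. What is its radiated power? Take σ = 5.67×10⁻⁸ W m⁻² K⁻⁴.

A = 1.73 × 1.79 = 3.10 m².
Stefan–Boltzmann: P = εσAT⁴ = 0.93 × 5.67×10⁻⁸ × 3.10 × (386)⁴ = 0.93 × 5.67×10⁻⁸ × 3.10 × 2.22×10^10.
P = 3630 W.

P ≈ 3630 W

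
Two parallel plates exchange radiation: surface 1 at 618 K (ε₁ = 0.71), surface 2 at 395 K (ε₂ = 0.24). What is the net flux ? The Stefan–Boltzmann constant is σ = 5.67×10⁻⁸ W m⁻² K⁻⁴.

q ≈ 1510 W/m²

For two large parallel gray plates, q = σ(T₁⁴ − T₂⁴) / (1/ε₁ + 1/ε₂ − 1).
1/ε₁ + 1/ε₂ − 1 = 1/0.71 + 1/0.24 − 1 = 4.575.
T₁⁴ − T₂⁴ = 1.46×10^11 − 2.43×10^10 = 1.22×10^11 K⁴.
q = 5.67×10⁻⁸ × 1.22×10^11 / 4.575 = 1510 W/m².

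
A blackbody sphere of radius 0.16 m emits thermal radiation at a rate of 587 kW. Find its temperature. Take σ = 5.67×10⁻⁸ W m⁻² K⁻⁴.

A = 4πr² = 4π × (0.16)² = 0.322 m².
From P = σAT⁴, T = (P / σA)^(1/4) = (5.87×10^5 / (5.67×10⁻⁸ × 0.322))^(1/4).
T = (3.22×10^13)^(1/4) = 2380 K.

T ≈ 2380 K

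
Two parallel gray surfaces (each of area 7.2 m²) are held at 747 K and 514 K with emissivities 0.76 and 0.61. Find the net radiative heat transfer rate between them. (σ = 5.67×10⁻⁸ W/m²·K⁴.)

Q ≈ 50400 W

For two large parallel gray plates, q = σ(T₁⁴ − T₂⁴) / (1/ε₁ + 1/ε₂ − 1).
1/ε₁ + 1/ε₂ − 1 = 1/0.76 + 1/0.61 − 1 = 1.955.
T₁⁴ − T₂⁴ = 3.11×10^11 − 6.98×10^10 = 2.42×10^11 K⁴.
q = 5.67×10⁻⁸ × 2.42×10^11 / 1.955 = 7010 W/m².
Q = q·A = 7010 × 7.2 = 50400 W.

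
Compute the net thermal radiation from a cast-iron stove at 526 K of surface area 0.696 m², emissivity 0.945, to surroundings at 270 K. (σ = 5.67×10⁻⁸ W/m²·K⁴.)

Q ≈ 2660 W

Q = εσA(T⁴ − T_s⁴). T⁴ − T_s⁴ = (526)⁴ − (270)⁴ = 7.65×10^10 − 5.31×10^9 = 7.12×10^10 K⁴.
Q = 0.945 × 5.67×10⁻⁸ × 0.696 × 7.12×10^10 = 2660 W.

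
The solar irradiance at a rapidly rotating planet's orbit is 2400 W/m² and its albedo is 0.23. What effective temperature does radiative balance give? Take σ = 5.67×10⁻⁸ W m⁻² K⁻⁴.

T ≈ 300 K

Power absorbed = (1−a)S·πR²; power emitted = 4πR²σT⁴. Equating and cancelling πR²:
T = ((1−a)S / 4σ)^(1/4) = (1850 / (4 × 5.67×10⁻⁸))^(1/4) = (8.15×10^9)^(1/4).
T = 300 K.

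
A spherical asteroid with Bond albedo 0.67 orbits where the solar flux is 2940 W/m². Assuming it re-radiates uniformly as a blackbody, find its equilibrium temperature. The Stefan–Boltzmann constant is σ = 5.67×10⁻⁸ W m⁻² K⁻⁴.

T ≈ 256 K

Power absorbed = (1−a)S·πR²; power emitted = 4πR²σT⁴. Equating and cancelling πR²:
T = ((1−a)S / 4σ)^(1/4) = (970 / (4 × 5.67×10⁻⁸))^(1/4) = (4.28×10^9)^(1/4).
T = 256 K.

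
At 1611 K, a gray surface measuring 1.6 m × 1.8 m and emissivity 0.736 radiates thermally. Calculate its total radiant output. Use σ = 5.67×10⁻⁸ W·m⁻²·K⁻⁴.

A = 1.6 × 1.8 = 2.88 m².
P = εσAT⁴ = 0.736 × 5.67×10⁻⁸ × 2.88 × (1611)⁴ = 0.736 × 5.67×10⁻⁸ × 2.88 × 6.74×10^12.
P = 8.10×10^5 W.

P ≈ 8.10×10^5 W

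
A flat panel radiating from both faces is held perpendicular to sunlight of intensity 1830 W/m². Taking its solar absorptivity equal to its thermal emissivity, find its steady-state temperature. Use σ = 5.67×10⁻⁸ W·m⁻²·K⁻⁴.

T ≈ 356 K

Absorbed flux αS = emitted flux 2εσT⁴ per unit area; with α = ε this gives T = (S/2σ)^(1/4).
T = (1830 / (2 × 5.67×10⁻⁸))^(1/4) = (1.61×10^10)^(1/4).
T = 356 K.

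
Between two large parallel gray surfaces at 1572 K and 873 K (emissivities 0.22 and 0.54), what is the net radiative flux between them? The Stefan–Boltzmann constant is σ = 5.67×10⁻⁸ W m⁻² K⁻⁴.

For two large parallel gray plates, q = σ(T₁⁴ − T₂⁴) / (1/ε₁ + 1/ε₂ − 1).
1/ε₁ + 1/ε₂ − 1 = 1/0.22 + 1/0.54 − 1 = 5.397.
T₁⁴ − T₂⁴ = 6.11×10^12 − 5.81×10^11 = 5.53×10^12 K⁴.
q = 5.67×10⁻⁸ × 5.53×10^12 / 5.397 = 58100 W/m².

q ≈ 58100 W/m²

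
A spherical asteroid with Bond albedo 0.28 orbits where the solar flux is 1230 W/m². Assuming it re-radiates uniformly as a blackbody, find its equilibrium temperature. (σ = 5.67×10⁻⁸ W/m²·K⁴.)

T ≈ 250 K

Power absorbed = (1−a)S·πR²; power emitted = 4πR²σT⁴. Equating and cancelling πR²:
T = ((1−a)S / 4σ)^(1/4) = (886 / (4 × 5.67×10⁻⁸))^(1/4) = (3.90×10^9)^(1/4).
T = 250 K.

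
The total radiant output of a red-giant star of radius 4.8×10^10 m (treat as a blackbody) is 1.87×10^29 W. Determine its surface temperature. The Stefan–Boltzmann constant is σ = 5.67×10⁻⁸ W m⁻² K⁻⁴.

A = 4πr² = 4π × (4.8×10^10)² = 2.90×10^22 m².
From P = σAT⁴, T = (P / σA)^(1/4) = (1.87×10^29 / (5.67×10⁻⁸ × 2.90×10^22))^(1/4).
T = (1.14×10^14)^(1/4) = 3270 K.

T ≈ 3270 K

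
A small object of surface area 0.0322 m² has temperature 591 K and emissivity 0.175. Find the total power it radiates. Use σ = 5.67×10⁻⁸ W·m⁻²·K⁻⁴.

P ≈ 39.0 W

Stefan–Boltzmann: P = εσAT⁴ = 0.175 × 5.67×10⁻⁸ × 0.0322 × (591)⁴ = 0.175 × 5.67×10⁻⁸ × 0.0322 × 1.22×10^11.
P = 39.0 W.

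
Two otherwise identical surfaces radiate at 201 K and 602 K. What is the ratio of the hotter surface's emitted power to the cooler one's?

P ∝ T⁴, so the ratio is (602/201)⁴ = (2.995)⁴ = 80.5.

ratio ≈ 80.5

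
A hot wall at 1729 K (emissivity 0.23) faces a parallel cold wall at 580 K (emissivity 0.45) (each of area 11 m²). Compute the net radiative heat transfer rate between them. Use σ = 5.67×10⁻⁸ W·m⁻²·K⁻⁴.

Q ≈ 9.88×10^5 W

For two large parallel gray plates, q = σ(T₁⁴ − T₂⁴) / (1/ε₁ + 1/ε₂ − 1).
1/ε₁ + 1/ε₂ − 1 = 1/0.23 + 1/0.45 − 1 = 5.570.
T₁⁴ − T₂⁴ = 8.94×10^12 − 1.13×10^11 = 8.82×10^12 K⁴.
q = 5.67×10⁻⁸ × 8.82×10^12 / 5.570 = 89800 W/m².
Q = q·A = 89800 × 11 = 9.88×10^5 W.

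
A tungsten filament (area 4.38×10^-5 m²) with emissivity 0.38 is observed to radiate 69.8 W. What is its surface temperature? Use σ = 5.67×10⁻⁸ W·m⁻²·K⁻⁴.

T ≈ 2930 K

From P = εσAT⁴, T = (P / εσA)^(1/4) = (69.8 / (0.38 × 5.67×10⁻⁸ × 4.38×10^-5))^(1/4).
T = (7.40×10^13)^(1/4) = 2930 K.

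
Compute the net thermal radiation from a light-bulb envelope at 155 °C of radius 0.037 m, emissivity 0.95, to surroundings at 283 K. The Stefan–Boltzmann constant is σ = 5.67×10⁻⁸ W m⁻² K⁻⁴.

A = 4πr² = 4π × (0.037)² = 0.0172 m².
Convert: 155 °C = 428 K.
Q = εσA(T⁴ − T_s⁴). T⁴ − T_s⁴ = (428)⁴ − (283)⁴ = 3.36×10^10 − 6.41×10^9 = 2.71×10^10 K⁴.
Q = 0.95 × 5.67×10⁻⁸ × 0.0172 × 2.71×10^10 = 25.2 W.

Q ≈ 25.2 W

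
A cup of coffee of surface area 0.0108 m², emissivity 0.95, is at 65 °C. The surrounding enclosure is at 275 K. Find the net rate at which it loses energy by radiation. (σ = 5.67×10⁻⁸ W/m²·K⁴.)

Convert: 65 °C = 338 K.
Q = εσA(T⁴ − T_s⁴). T⁴ − T_s⁴ = (338)⁴ − (275)⁴ = 1.31×10^10 − 5.72×10^9 = 7.33×10^9 K⁴.
Q = 0.95 × 5.67×10⁻⁸ × 0.0108 × 7.33×10^9 = 4.27 W.

Q ≈ 4.27 W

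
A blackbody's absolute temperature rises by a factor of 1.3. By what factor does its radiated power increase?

P ∝ T⁴, so the power scales as (1.3)⁴ = 2.86.

factor ≈ 2.86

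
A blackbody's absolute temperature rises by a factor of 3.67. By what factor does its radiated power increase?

factor ≈ 181

P ∝ T⁴, so the power scales as (3.67)⁴ = 181.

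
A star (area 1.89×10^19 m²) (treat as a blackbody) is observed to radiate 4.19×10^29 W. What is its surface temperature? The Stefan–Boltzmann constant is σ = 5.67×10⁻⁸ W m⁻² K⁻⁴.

From P = σAT⁴, T = (P / σA)^(1/4) = (4.19×10^29 / (5.67×10⁻⁸ × 1.89×10^19))^(1/4).
T = (3.91×10^17)^(1/4) = 25000 K.

T ≈ 25000 K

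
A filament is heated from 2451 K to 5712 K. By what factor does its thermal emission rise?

P ∝ T⁴, so the ratio is (5712/2451)⁴ = (2.330)⁴ = 29.5.

ratio ≈ 29.5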